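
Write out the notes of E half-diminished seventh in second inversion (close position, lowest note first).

Bb, D, E, G

The chord tones are E–G–Bb–D. With the fifth (Bb) lowest for second inversion: Bb, D, E, G.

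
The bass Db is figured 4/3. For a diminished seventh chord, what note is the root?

The figures 4/3 mean the fifth of the chord is in the bass. If Db is the fifth of a diminished seventh chord, the root is G (chord tones G–Bb–Db–Fb).

G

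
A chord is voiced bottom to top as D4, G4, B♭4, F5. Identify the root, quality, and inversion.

G minor seventh, second inversion

Reducing to letter names: D, G, Bb, F. These stack in thirds as G–Bb–D–F — a G minor seventh chord.
With the fifth (D) in the bass, the chord is in second inversion (figured bass 4/3).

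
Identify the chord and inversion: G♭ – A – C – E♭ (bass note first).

The pitch classes Gb, A, C, Eb arrange in thirds as A–C–Eb–Gb: an A diminished seventh chord.
With the seventh (Gb) in the bass, the chord is in third inversion (figured bass 4/2).

A diminished seventh, third inversion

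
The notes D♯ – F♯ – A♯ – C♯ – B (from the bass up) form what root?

B

Reordering D#, F#, A#, C#, B into stacked thirds gives B–D#–F#–A#–C#; the bottom of that stack, B, is the root.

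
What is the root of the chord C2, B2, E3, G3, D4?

C

Reordering C, B, E, G, D into stacked thirds gives C–E–G–B–D; the bottom of that stack, C, is the root.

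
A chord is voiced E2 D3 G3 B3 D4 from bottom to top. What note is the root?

E

Reordering E, D, G, B into stacked thirds gives E–G–B–D; the bottom of that stack, E, is the root.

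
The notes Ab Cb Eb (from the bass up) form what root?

Ab, Cb, Eb are the tones of an Ab minor triad (Ab–Cb–Eb), making Ab the root.

Ab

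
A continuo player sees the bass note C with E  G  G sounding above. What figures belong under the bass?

5/3

The notes C, E, G stack in thirds as C–E–G — a C major triad. The bass C is the root, so this is root position: figured 5/3.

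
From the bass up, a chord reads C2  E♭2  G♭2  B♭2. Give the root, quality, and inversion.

The pitch classes C, Eb, Gb, Bb arrange in thirds as C–Eb–Gb–Bb: a C half-diminished seventh chord.
The lowest note is C, the root of the chord, so this is root position (figured bass 7).

C half-diminished seventh, root position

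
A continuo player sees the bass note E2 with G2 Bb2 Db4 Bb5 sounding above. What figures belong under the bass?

The notes E, G, Bb, Db stack in thirds as E–G–Bb–Db — an E diminished seventh chord. The bass E is the root, so this is root position: figured 7.

7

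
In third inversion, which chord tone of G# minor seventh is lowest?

F#

In third inversion the seventh is lowest. For G# minor seventh (G#–B–D#–F#) that is F#.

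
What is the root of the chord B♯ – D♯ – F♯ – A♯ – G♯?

G#

The distinct letter names are B#, D#, F#, A#, G#. Arranged as a stack of thirds they read G#–B#–D#–F#–A#, so G# is the root (a G# dominant ninth chord).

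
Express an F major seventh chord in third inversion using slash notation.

Third inversion of F major seventh has the seventh (E) in the bass. As a slash chord: Fmaj7/E.

Fmaj7/E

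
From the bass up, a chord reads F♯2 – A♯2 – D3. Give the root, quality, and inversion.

The pitch classes F#, A#, D arrange in thirds as D–F#–A#: a D augmented triad.
The lowest note is F#, the third of the chord, so this is first inversion (figured bass 6).

D augmented, first inversion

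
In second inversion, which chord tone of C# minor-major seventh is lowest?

The fifth of C# minor-major seventh (C#–E–G#–B#) is G#; that is the bass in second inversion.

G#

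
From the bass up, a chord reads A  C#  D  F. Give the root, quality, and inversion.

The pitch classes A, C#, D, F arrange in thirds as D–F–A–C#: a D minor-major seventh chord.
A is the fifth of D minor-major seventh; fifth in the bass means second inversion (figured bass 4/3).

D minor-major seventh, second inversion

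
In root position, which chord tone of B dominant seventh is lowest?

B

The root of B dominant seventh (B–D#–F#–A) is B; that is the bass in root position.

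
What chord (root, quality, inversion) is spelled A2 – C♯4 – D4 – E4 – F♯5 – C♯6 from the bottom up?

The pitch classes A, C#, D, E, F# arrange in thirds as D–F#–A–C#–E: a D major ninth chord.
A is the fifth of D major ninth; fifth in the bass means second inversion.

D major ninth, second inversion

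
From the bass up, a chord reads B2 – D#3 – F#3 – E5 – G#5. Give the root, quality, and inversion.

The distinct note names are B, D#, F#, E, G#. Stacked in thirds they read E–G#–B–D#–F#, which is a major ninth chord on E.
The lowest note is B, the fifth of the chord, so this is second inversion.

E major ninth, second inversion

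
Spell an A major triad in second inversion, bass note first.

E, A, C#

A major is A–C#–E. Second inversion puts the fifth (E) in the bass, with the remaining tones above: E, A, C#.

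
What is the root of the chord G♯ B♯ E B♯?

E

The distinct letter names are G#, B#, E. Arranged as a stack of thirds they read E–G#–B#, so E is the root (an E augmented triad).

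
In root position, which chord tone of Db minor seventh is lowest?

In root position the root is lowest. For Db minor seventh (Db–Fb–Ab–Cb) that is Db.

Db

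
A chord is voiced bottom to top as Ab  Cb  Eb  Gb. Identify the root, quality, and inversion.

Reducing to letter names: Ab, Cb, Eb, Gb. These stack in thirds as Ab–Cb–Eb–Gb — an Ab minor seventh chord.
Ab is the root of Ab minor seventh; root in the bass means root position (figured bass 7).

Ab minor seventh, root position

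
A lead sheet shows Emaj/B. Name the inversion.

second inversion

Emaj/B means E major with B in the bass. B is the fifth of E major (E–G#–B), so this is second inversion.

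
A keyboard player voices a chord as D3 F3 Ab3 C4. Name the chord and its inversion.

D half-diminished seventh, root position

The distinct note names are D, F, Ab, C. Stacked in thirds they read D–F–Ab–C, which is a half-diminished seventh chord on D.
With the root (D) in the bass, the chord is in root position (figured bass 7).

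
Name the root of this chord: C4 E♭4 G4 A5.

A

The distinct letter names are C, Eb, G, A. Arranged as a stack of thirds they read A–C–Eb–G, so A is the root (an A half-diminished seventh chord).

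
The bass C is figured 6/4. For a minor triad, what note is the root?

The figures 6/4 mean the fifth of the chord is in the bass. If C is the fifth of a minor triad, the root is F (chord tones F–Ab–C).

F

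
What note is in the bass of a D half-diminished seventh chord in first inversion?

D half-diminished seventh is D–F–Ab–C. First inversion places the third in the bass: F.

F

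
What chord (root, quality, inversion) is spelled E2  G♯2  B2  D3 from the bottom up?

The pitch classes E, G#, B, D arrange in thirds as E–G#–B–D: an E dominant seventh chord.
The lowest note is E, the root of the chord, so this is root position (figured bass 7).

E dominant seventh, root position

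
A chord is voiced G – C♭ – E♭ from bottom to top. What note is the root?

The distinct letter names are G, Cb, Eb. Arranged as a stack of thirds they read Cb–Eb–G, so Cb is the root (a Cb augmented triad).

Cb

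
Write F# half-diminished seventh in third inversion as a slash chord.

F#ø7/E

Third inversion of F# half-diminished seventh has the seventh (E) in the bass. As a slash chord: F#ø7/E.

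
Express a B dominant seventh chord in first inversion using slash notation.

First inversion of B dominant seventh has the third (D#) in the bass. As a slash chord: B7/D#.

B7/D#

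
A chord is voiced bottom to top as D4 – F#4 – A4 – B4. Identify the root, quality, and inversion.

B minor seventh, first inversion

Reducing to letter names: D, F#, A, B. These stack in thirds as B–D–F#–A — a B minor seventh chord.
With the third (D) in the bass, the chord is in first inversion (figured bass 6/5).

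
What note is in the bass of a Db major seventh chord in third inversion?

Db major seventh is Db–F–Ab–C. Third inversion places the seventh in the bass: C.

C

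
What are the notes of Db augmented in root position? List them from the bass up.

Db, F, A

The chord tones are Db–F–A. With the root (Db) lowest for root position: Db, F, A.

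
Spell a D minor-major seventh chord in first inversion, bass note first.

F, A, C#, D

The chord tones are D–F–A–C#. With the third (F) lowest for first inversion: F, A, C#, D.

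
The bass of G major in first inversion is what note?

The third of G major (G–B–D) is B; that is the bass in first inversion.

B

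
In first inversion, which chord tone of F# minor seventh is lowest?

A

F# minor seventh is F#–A–C#–E. First inversion places the third in the bass: A.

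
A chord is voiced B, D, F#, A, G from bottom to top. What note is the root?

The distinct letter names are B, D, F#, A, G. Arranged as a stack of thirds they read G–B–D–F#–A, so G is the root (a G major ninth chord).

G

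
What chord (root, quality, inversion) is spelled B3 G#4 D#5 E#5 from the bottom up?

E# half-diminished seventh, second inversion

The pitch classes B, G#, D#, E# arrange in thirds as E#–G#–B–D#: an E# half-diminished seventh chord.
With the fifth (B) in the bass, the chord is in second inversion (figured bass 4/3).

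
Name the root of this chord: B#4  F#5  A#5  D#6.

The distinct letter names are B#, F#, A#, D#. Arranged as a stack of thirds they read B#–D#–F#–A#, so B# is the root (a B# half-diminished seventh chord).

B#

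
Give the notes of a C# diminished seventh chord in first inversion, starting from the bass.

The chord tones are C#–E–G–Bb. With the third (E) lowest for first inversion: E, G, Bb, C#.

E, G, Bb, C#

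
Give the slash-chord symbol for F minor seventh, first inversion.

First inversion of F minor seventh has the third (Ab) in the bass. As a slash chord: Fm7/Ab.

Fm7/Ab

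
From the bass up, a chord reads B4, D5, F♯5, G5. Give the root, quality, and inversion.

G major seventh, first inversion

The pitch classes B, D, F#, G arrange in thirds as G–B–D–F#: a G major seventh chord.
The lowest note is B, the third of the chord, so this is first inversion (figured bass 6/5).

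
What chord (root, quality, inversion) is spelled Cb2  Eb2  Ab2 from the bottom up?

The pitch classes Cb, Eb, Ab arrange in thirds as Ab–Cb–Eb: an Ab minor triad.
With the third (Cb) in the bass, the chord is in first inversion (figured bass 6).

Ab minor, first inversion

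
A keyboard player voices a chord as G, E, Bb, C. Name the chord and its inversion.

C dominant seventh, second inversion

The distinct note names are G, E, Bb, C. Stacked in thirds they read C–E–G–Bb, which is a dominant seventh chord on C.
The lowest note is G, the fifth of the chord, so this is second inversion (figured bass 4/3).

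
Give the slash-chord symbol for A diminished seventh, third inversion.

Third inversion of A diminished seventh has the seventh (Gb) in the bass. As a slash chord: Adim7/Gb.

Adim7/Gb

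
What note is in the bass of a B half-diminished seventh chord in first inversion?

D

The third of B half-diminished seventh (B–D–F–A) is D; that is the bass in first inversion.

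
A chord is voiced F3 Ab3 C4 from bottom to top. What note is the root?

F

The distinct letter names are F, Ab, C. Arranged as a stack of thirds they read F–Ab–C, so F is the root (an F minor triad).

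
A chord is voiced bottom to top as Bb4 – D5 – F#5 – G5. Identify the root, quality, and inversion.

G minor-major seventh, first inversion

The pitch classes Bb, D, F#, G arrange in thirds as G–Bb–D–F#: a G minor-major seventh chord.
The lowest note is Bb, the third of the chord, so this is first inversion (figured bass 6/5).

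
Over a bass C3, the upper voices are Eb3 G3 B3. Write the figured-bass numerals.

7

The notes C, Eb, G, B stack in thirds as C–Eb–G–B — a C minor-major seventh chord. The bass C is the root, so this is root position: figured 7.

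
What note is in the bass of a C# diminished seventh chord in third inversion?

In third inversion the seventh is lowest. For C# diminished seventh (C#–E–G–Bb) that is Bb.

Bb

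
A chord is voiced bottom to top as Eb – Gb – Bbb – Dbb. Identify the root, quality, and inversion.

Eb diminished seventh, root position

Reducing to letter names: Eb, Gb, Bbb, Dbb. These stack in thirds as Eb–Gb–Bbb–Dbb — an Eb diminished seventh chord.
The lowest note is Eb, the root of the chord, so this is root position (figured bass 7).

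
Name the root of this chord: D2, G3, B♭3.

G

The distinct letter names are D, G, Bb. Arranged as a stack of thirds they read G–Bb–D, so G is the root (a G minor triad).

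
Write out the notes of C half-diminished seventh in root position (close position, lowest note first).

The chord tones are C–Eb–Gb–Bb. With the root (C) lowest for root position: C, Eb, Gb, Bb.

C, Eb, Gb, Bb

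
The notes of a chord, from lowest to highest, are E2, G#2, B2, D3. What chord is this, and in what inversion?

E dominant seventh, root position

Reducing to letter names: E, G#, B, D. These stack in thirds as E–G#–B–D — an E dominant seventh chord.
The lowest note is E, the root of the chord, so this is root position (figured bass 7).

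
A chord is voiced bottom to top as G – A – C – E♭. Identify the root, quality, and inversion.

A half-diminished seventh, third inversion

Reducing to letter names: G, A, C, Eb. These stack in thirds as A–C–Eb–G — an A half-diminished seventh chord.
G is the seventh of A half-diminished seventh; seventh in the bass means third inversion (figured bass 4/2).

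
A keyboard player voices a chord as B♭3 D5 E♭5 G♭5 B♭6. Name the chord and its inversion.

Eb minor-major seventh, second inversion

Reducing to letter names: Bb, D, Eb, Gb. These stack in thirds as Eb–Gb–Bb–D — an Eb minor-major seventh chord.
With the fifth (Bb) in the bass, the chord is in second inversion (figured bass 4/3).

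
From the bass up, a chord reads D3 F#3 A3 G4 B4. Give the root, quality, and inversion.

G major ninth, second inversion

The pitch classes D, F#, A, G, B arrange in thirds as G–B–D–F#–A: a G major ninth chord.
The lowest note is D, the fifth of the chord, so this is second inversion.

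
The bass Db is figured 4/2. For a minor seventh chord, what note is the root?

The figures 4/2 mean the seventh of the chord is in the bass. If Db is the seventh of a minor seventh chord, the root is Eb (chord tones Eb–Gb–Bb–Db).

Eb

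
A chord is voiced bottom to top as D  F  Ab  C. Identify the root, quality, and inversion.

Reducing to letter names: D, F, Ab, C. These stack in thirds as D–F–Ab–C — a D half-diminished seventh chord.
With the root (D) in the bass, the chord is in root position (figured bass 7).

D half-diminished seventh, root position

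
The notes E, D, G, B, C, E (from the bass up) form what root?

C

Reordering E, D, G, B, C into stacked thirds gives C–E–G–B–D; the bottom of that stack, C, is the root.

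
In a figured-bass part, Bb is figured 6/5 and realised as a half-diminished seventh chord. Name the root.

G

The figures 6/5 mean the third of the chord is in the bass. If Bb is the third of a half-diminished seventh chord, the root is G (chord tones G–Bb–Db–F).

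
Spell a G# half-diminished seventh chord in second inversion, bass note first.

D, F#, G#, B

The chord tones are G#–B–D–F#. With the fifth (D) lowest for second inversion: D, F#, G#, B.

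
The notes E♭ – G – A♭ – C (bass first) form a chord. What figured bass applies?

The notes Eb, G, Ab, C stack in thirds as Ab–C–Eb–G — an Ab major seventh chord. The bass Eb is the fifth, so this is second inversion: figured 4/3.

4/3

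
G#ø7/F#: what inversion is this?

third inversion

G#ø7/F# means G# half-diminished seventh with F# in the bass. F# is the seventh of G# half-diminished seventh (G#–B–D–F#), so this is third inversion.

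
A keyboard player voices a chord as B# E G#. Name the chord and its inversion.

The distinct note names are B#, E, G#. Stacked in thirds they read E–G#–B#, which is an augmented triad on E.
The lowest note is B#, the fifth of the chord, so this is second inversion (figured bass 6/4).

E augmented, second inversion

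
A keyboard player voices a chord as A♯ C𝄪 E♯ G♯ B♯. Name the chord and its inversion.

A# dominant ninth, root position

Reducing to letter names: A#, C##, E#, G#, B#. These stack in thirds as A#–C##–E#–G#–B# — an A# dominant ninth chord.
With the root (A#) in the bass, the chord is in root position.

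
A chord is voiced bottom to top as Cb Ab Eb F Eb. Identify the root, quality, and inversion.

F half-diminished seventh, second inversion

Reducing to letter names: Cb, Ab, Eb, F. These stack in thirds as F–Ab–Cb–Eb — an F half-diminished seventh chord.
The lowest note is Cb, the fifth of the chord, so this is second inversion (figured bass 4/3).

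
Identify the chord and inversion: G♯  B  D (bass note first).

G# diminished, root position

The distinct note names are G#, B, D. Stacked in thirds they read G#–B–D, which is a diminished triad on G#.
The lowest note is G#, the root of the chord, so this is root position (figured bass 5/3).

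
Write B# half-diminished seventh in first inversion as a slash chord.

B#ø7/D#

First inversion of B# half-diminished seventh has the third (D#) in the bass. As a slash chord: B#ø7/D#.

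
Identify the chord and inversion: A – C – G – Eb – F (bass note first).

The pitch classes A, C, G, Eb, F arrange in thirds as F–A–C–Eb–G: an F dominant ninth chord.
With the third (A) in the bass, the chord is in first inversion.

F dominant ninth, first inversion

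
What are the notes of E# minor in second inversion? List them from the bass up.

B#, E#, G#

The chord tones are E#–G#–B#. With the fifth (B#) lowest for second inversion: B#, E#, G#.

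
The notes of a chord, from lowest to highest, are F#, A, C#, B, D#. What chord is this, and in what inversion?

B dominant ninth, second inversion

The distinct note names are F#, A, C#, B, D#. Stacked in thirds they read B–D#–F#–A–C#, which is a dominant ninth chord on B.
F# is the fifth of B dominant ninth; fifth in the bass means second inversion.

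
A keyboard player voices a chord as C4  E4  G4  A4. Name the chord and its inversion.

Reducing to letter names: C, E, G, A. These stack in thirds as A–C–E–G — an A minor seventh chord.
C is the third of A minor seventh; third in the bass means first inversion (figured bass 6/5).

A minor seventh, first inversion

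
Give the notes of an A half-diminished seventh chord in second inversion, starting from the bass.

Spelling A half-diminished seventh: A–C–Eb–G. In second inversion the fifth is bass, giving Eb, G, A, C from the bottom.

Eb, G, A, C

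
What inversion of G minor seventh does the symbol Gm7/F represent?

Gm7/F means G minor seventh with F in the bass. F is the seventh of G minor seventh (G–Bb–D–F), so this is third inversion.

third inversion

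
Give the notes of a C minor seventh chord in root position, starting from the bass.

C, Eb, G, Bb

C minor seventh is C–Eb–G–Bb. Root position puts the root (C) in the bass, with the remaining tones above: C, Eb, G, Bb.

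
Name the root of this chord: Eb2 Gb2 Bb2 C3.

C

Reordering Eb, Gb, Bb, C into stacked thirds gives C–Eb–Gb–Bb; the bottom of that stack, C, is the root.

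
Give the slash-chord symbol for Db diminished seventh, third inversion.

Third inversion of Db diminished seventh has the seventh (Cbb) in the bass. As a slash chord: Dbdim7/Cbb.

Dbdim7/Cbb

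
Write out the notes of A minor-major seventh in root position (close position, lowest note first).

Spelling A minor-major seventh: A–C–E–G#. In root position the root is bass, giving A, C, E, G# from the bottom.

A, C, E, G#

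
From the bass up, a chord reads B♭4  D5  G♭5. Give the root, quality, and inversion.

Gb augmented, first inversion

The pitch classes Bb, D, Gb arrange in thirds as Gb–Bb–D: a Gb augmented triad.
Bb is the third of Gb augmented; third in the bass means first inversion (figured bass 6).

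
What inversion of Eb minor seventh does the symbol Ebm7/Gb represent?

first inversion

Ebm7/Gb means Eb minor seventh with Gb in the bass. Gb is the third of Eb minor seventh (Eb–Gb–Bb–Db), so this is first inversion.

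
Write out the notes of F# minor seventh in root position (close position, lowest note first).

Spelling F# minor seventh: F#–A–C#–E. In root position the root is bass, giving F#, A, C#, E from the bottom.

F#, A, C#, E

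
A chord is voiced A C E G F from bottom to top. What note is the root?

F

The distinct letter names are A, C, E, G, F. Arranged as a stack of thirds they read F–A–C–E–G, so F is the root (an F major ninth chord).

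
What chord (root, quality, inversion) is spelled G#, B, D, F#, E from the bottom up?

The pitch classes G#, B, D, F#, E arrange in thirds as E–G#–B–D–F#: an E dominant ninth chord.
With the third (G#) in the bass, the chord is in first inversion.

E dominant ninth, first inversion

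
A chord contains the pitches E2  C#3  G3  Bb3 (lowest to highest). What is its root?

C#

The distinct letter names are E, C#, G, Bb. Arranged as a stack of thirds they read C#–E–G–Bb, so C# is the root (a C# diminished seventh chord).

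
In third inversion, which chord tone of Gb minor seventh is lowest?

In third inversion the seventh is lowest. For Gb minor seventh (Gb–Bbb–Db–Fb) that is Fb.

Fb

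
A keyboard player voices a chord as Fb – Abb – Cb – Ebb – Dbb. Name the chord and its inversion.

Dbb major ninth, first inversion

The distinct note names are Fb, Abb, Cb, Ebb, Dbb. Stacked in thirds they read Dbb–Fb–Abb–Cb–Ebb, which is a major ninth chord on Dbb.
With the third (Fb) in the bass, the chord is in first inversion.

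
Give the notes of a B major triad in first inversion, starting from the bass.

B major is B–D#–F#. First inversion puts the third (D#) in the bass, with the remaining tones above: D#, F#, B.

D#, F#, B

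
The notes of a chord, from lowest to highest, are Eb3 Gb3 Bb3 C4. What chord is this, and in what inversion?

Reducing to letter names: Eb, Gb, Bb, C. These stack in thirds as C–Eb–Gb–Bb — a C half-diminished seventh chord.
The lowest note is Eb, the third of the chord, so this is first inversion (figured bass 6/5).

C half-diminished seventh, first inversion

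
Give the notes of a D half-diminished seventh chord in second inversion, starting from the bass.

The chord tones are D–F–Ab–C. With the fifth (Ab) lowest for second inversion: Ab, C, D, F.

Ab, C, D, F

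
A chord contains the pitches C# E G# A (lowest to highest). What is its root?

A

Reordering C#, E, G#, A into stacked thirds gives A–C#–E–G#; the bottom of that stack, A, is the root.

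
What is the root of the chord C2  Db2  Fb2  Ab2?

The distinct letter names are C, Db, Fb, Ab. Arranged as a stack of thirds they read Db–Fb–Ab–C, so Db is the root (a Db minor-major seventh chord).

Db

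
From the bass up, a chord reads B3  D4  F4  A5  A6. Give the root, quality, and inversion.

B half-diminished seventh, root position

Reducing to letter names: B, D, F, A. These stack in thirds as B–D–F–A — a B half-diminished seventh chord.
With the root (B) in the bass, the chord is in root position (figured bass 7).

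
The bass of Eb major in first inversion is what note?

G

Eb major is Eb–G–Bb. First inversion places the third in the bass: G.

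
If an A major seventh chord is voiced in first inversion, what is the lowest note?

A major seventh is A–C#–E–G#. First inversion places the third in the bass: C#.

C#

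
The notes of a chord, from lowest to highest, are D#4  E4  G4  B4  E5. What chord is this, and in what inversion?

E minor-major seventh, third inversion

The pitch classes D#, E, G, B arrange in thirds as E–G–B–D#: an E minor-major seventh chord.
The lowest note is D#, the seventh of the chord, so this is third inversion (figured bass 4/2).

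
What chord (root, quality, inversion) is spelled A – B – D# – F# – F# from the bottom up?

B dominant seventh, third inversion

The distinct note names are A, B, D#, F#. Stacked in thirds they read B–D#–F#–A, which is a dominant seventh chord on B.
With the seventh (A) in the bass, the chord is in third inversion (figured bass 4/2).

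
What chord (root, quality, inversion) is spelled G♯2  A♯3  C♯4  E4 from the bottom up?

A# half-diminished seventh, third inversion

Reducing to letter names: G#, A#, C#, E. These stack in thirds as A#–C#–E–G# — an A# half-diminished seventh chord.
With the seventh (G#) in the bass, the chord is in third inversion (figured bass 4/2).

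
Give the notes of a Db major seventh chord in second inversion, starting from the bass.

Ab, C, Db, F

Db major seventh is Db–F–Ab–C. Second inversion puts the fifth (Ab) in the bass, with the remaining tones above: Ab, C, Db, F.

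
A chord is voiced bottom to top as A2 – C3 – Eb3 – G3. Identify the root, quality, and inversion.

The pitch classes A, C, Eb, G arrange in thirds as A–C–Eb–G: an A half-diminished seventh chord.
The lowest note is A, the root of the chord, so this is root position (figured bass 7).

A half-diminished seventh, root position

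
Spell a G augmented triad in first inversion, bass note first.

Spelling G augmented: G–B–D#. In first inversion the third is bass, giving B, D#, G from the bottom.

B, D#, G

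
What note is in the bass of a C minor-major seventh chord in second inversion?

C minor-major seventh is C–Eb–G–B. Second inversion places the fifth in the bass: G.

G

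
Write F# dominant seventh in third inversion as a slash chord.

Third inversion of F# dominant seventh has the seventh (E) in the bass. As a slash chord: F#7/E.

F#7/E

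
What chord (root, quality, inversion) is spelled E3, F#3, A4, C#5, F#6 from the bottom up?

F# minor seventh, third inversion

Reducing to letter names: E, F#, A, C#. These stack in thirds as F#–A–C#–E — an F# minor seventh chord.
With the seventh (E) in the bass, the chord is in third inversion (figured bass 4/2).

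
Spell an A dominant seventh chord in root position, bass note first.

A, C#, E, G

The chord tones are A–C#–E–G. With the root (A) lowest for root position: A, C#, E, G.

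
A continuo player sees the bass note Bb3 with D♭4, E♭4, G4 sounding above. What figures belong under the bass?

4/3

The notes Bb, Db, Eb, G stack in thirds as Eb–G–Bb–Db — an Eb dominant seventh chord. The bass Bb is the fifth, so this is second inversion: figured 4/3.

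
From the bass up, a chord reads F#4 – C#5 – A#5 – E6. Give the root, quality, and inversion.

F# dominant seventh, root position

Reducing to letter names: F#, C#, A#, E. These stack in thirds as F#–A#–C#–E — an F# dominant seventh chord.
F# is the root of F# dominant seventh; root in the bass means root position (figured bass 7).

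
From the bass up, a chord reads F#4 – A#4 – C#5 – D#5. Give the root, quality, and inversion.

D# minor seventh, first inversion

Reducing to letter names: F#, A#, C#, D#. These stack in thirds as D#–F#–A#–C# — a D# minor seventh chord.
The lowest note is F#, the third of the chord, so this is first inversion (figured bass 6/5).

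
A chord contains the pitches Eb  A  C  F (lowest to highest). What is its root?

The distinct letter names are Eb, A, C, F. Arranged as a stack of thirds they read F–A–C–Eb, so F is the root (an F dominant seventh chord).

F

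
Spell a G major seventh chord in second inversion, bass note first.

The chord tones are G–B–D–F#. With the fifth (D) lowest for second inversion: D, F#, G, B.

D, F#, G, B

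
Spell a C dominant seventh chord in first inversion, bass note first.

C dominant seventh is C–E–G–Bb. First inversion puts the third (E) in the bass, with the remaining tones above: E, G, Bb, C.

E, G, Bb, C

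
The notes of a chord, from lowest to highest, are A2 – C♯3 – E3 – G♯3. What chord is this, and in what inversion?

A major seventh, root position

Reducing to letter names: A, C#, E, G#. These stack in thirds as A–C#–E–G# — an A major seventh chord.
With the root (A) in the bass, the chord is in root position (figured bass 7).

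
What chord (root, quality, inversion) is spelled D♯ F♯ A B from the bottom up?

The pitch classes D#, F#, A, B arrange in thirds as B–D#–F#–A: a B dominant seventh chord.
The lowest note is D#, the third of the chord, so this is first inversion (figured bass 6/5).

B dominant seventh, first inversion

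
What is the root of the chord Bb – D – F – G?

G

Reordering Bb, D, F, G into stacked thirds gives G–Bb–D–F; the bottom of that stack, G, is the root.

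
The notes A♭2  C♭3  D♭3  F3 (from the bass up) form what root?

Ab, Cb, Db, F are the tones of a Db dominant seventh chord (Db–F–Ab–Cb), making Db the root.

Db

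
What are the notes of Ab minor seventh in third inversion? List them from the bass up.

Gb, Ab, Cb, Eb

Ab minor seventh is Ab–Cb–Eb–Gb. Third inversion puts the seventh (Gb) in the bass, with the remaining tones above: Gb, Ab, Cb, Eb.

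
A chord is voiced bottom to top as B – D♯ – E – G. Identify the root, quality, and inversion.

The pitch classes B, D#, E, G arrange in thirds as E–G–B–D#: an E minor-major seventh chord.
The lowest note is B, the fifth of the chord, so this is second inversion (figured bass 4/3).

E minor-major seventh, second inversion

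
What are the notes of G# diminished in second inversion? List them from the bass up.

D, G#, B

G# diminished is G#–B–D. Second inversion puts the fifth (D) in the bass, with the remaining tones above: D, G#, B.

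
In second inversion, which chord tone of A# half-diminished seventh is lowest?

E

In second inversion the fifth is lowest. For A# half-diminished seventh (A#–C#–E–G#) that is E.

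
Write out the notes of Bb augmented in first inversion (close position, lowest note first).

D, F#, Bb

Spelling Bb augmented: Bb–D–F#. In first inversion the third is bass, giving D, F#, Bb from the bottom.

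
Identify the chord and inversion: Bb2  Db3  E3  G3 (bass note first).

E diminished seventh, second inversion

The distinct note names are Bb, Db, E, G. Stacked in thirds they read E–G–Bb–Db, which is a diminished seventh chord on E.
With the fifth (Bb) in the bass, the chord is in second inversion (figured bass 4/3).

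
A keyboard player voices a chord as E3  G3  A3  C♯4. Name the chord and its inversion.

The distinct note names are E, G, A, C#. Stacked in thirds they read A–C#–E–G, which is a dominant seventh chord on A.
E is the fifth of A dominant seventh; fifth in the bass means second inversion (figured bass 4/3).

A dominant seventh, second inversion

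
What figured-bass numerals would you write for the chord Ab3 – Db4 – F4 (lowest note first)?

The notes Ab, Db, F stack in thirds as Db–F–Ab — a Db major triad. The bass Ab is the fifth, so this is second inversion: figured 6/4.

6/4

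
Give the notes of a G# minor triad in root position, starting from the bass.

G#, B, D#

The chord tones are G#–B–D#. With the root (G#) lowest for root position: G#, B, D#.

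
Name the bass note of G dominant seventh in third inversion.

In third inversion the seventh is lowest. For G dominant seventh (G–B–D–F) that is F.

F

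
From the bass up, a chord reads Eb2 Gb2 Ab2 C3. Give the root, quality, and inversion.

Ab dominant seventh, second inversion

The pitch classes Eb, Gb, Ab, C arrange in thirds as Ab–C–Eb–Gb: an Ab dominant seventh chord.
With the fifth (Eb) in the bass, the chord is in second inversion (figured bass 4/3).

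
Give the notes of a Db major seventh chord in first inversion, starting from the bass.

Db major seventh is Db–F–Ab–C. First inversion puts the third (F) in the bass, with the remaining tones above: F, Ab, C, Db.

F, Ab, C, Db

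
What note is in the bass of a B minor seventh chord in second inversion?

B minor seventh is B–D–F#–A. Second inversion places the fifth in the bass: F#.

F#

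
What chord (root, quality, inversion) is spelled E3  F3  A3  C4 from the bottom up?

The pitch classes E, F, A, C arrange in thirds as F–A–C–E: an F major seventh chord.
E is the seventh of F major seventh; seventh in the bass means third inversion (figured bass 4/2).

F major seventh, third inversion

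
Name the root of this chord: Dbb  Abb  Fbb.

Dbb

Dbb, Abb, Fbb are the tones of a Dbb minor triad (Dbb–Fbb–Abb), making Dbb the root.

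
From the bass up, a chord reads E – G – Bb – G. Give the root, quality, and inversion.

E diminished, root position

Reducing to letter names: E, G, Bb. These stack in thirds as E–G–Bb — an E diminished triad.
The lowest note is E, the root of the chord, so this is root position (figured bass 5/3).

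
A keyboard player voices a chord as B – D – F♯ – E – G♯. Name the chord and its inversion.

E dominant ninth, second inversion

The distinct note names are B, D, F#, E, G#. Stacked in thirds they read E–G#–B–D–F#, which is a dominant ninth chord on E.
With the fifth (B) in the bass, the chord is in second inversion.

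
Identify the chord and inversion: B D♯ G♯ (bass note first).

Reducing to letter names: B, D#, G#. These stack in thirds as G#–B–D# — a G# minor triad.
With the third (B) in the bass, the chord is in first inversion (figured bass 6).

G# minor, first inversion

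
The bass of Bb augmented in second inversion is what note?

In second inversion the fifth is lowest. For Bb augmented (Bb–D–F#) that is F#.

F#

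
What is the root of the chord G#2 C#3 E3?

G#, C#, E are the tones of a C# minor triad (C#–E–G#), making C# the root.

C#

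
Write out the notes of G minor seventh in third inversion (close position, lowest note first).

The chord tones are G–Bb–D–F. With the seventh (F) lowest for third inversion: F, G, Bb, D.

F, G, Bb, D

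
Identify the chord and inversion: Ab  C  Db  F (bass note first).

Reducing to letter names: Ab, C, Db, F. These stack in thirds as Db–F–Ab–C — a Db major seventh chord.
The lowest note is Ab, the fifth of the chord, so this is second inversion (figured bass 4/3).

Db major seventh, second inversion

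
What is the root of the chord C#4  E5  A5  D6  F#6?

D

Reordering C#, E, A, D, F# into stacked thirds gives D–F#–A–C#–E; the bottom of that stack, D, is the root.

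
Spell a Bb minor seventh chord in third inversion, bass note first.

Spelling Bb minor seventh: Bb–Db–F–Ab. In third inversion the seventh is bass, giving Ab, Bb, Db, F from the bottom.

Ab, Bb, Db, F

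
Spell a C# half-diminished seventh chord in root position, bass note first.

C#, E, G, B

Spelling C# half-diminished seventh: C#–E–G–B. In root position the root is bass, giving C#, E, G, B from the bottom.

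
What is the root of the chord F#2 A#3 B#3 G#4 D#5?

G#

Reordering F#, A#, B#, G#, D# into stacked thirds gives G#–B#–D#–F#–A#; the bottom of that stack, G#, is the root.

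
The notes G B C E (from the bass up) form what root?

C

The distinct letter names are G, B, C, E. Arranged as a stack of thirds they read C–E–G–B, so C is the root (a C major seventh chord).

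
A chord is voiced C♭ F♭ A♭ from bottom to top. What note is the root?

Reordering Cb, Fb, Ab into stacked thirds gives Fb–Ab–Cb; the bottom of that stack, Fb, is the root.

Fb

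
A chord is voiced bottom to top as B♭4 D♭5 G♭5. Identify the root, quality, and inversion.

Gb major, first inversion

The pitch classes Bb, Db, Gb arrange in thirds as Gb–Bb–Db: a Gb major triad.
Bb is the third of Gb major; third in the bass means first inversion (figured bass 6).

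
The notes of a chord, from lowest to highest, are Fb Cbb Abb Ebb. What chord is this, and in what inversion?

The distinct note names are Fb, Cbb, Abb, Ebb. Stacked in thirds they read Fb–Abb–Cbb–Ebb, which is a half-diminished seventh chord on Fb.
With the root (Fb) in the bass, the chord is in root position (figured bass 7).

Fb half-diminished seventh, root position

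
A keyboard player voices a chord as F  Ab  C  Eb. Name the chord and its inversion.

F minor seventh, root position

The distinct note names are F, Ab, C, Eb. Stacked in thirds they read F–Ab–C–Eb, which is a minor seventh chord on F.
F is the root of F minor seventh; root in the bass means root position (figured bass 7).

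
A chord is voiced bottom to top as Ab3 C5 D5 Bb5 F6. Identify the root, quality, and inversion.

Bb dominant ninth, third inversion

Reducing to letter names: Ab, C, D, Bb, F. These stack in thirds as Bb–D–F–Ab–C — a Bb dominant ninth chord.
With the seventh (Ab) in the bass, the chord is in third inversion.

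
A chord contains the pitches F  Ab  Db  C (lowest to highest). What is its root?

Db

Reordering F, Ab, Db, C into stacked thirds gives Db–F–Ab–C; the bottom of that stack, Db, is the root.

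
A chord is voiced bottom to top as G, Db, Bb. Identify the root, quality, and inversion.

G diminished, root position

The pitch classes G, Db, Bb arrange in thirds as G–Bb–Db: a G diminished triad.
The lowest note is G, the root of the chord, so this is root position (figured bass 5/3).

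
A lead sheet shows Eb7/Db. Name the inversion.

Eb7/Db means Eb dominant seventh with Db in the bass. Db is the seventh of Eb dominant seventh (Eb–G–Bb–Db), so this is third inversion.

third inversion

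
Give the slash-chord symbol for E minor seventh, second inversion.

Em7/B

Second inversion of E minor seventh has the fifth (B) in the bass. As a slash chord: Em7/B.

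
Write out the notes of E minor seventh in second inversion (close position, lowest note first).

B, D, E, G

E minor seventh is E–G–B–D. Second inversion puts the fifth (B) in the bass, with the remaining tones above: B, D, E, G.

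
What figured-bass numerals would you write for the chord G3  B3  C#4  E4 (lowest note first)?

The notes G, B, C#, E stack in thirds as C#–E–G–B — a C# half-diminished seventh chord. The bass G is the fifth, so this is second inversion: figured 4/3.

4/3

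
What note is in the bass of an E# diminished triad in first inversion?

In first inversion the third is lowest. For E# diminished (E#–G#–B) that is G#.

G#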